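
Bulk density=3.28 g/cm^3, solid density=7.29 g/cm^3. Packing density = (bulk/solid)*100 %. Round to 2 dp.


Packing = (3.28/7.29)*100 = 44.99 %


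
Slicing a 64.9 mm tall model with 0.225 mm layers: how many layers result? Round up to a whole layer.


Layers = ceil(64.9/0.225) = 289


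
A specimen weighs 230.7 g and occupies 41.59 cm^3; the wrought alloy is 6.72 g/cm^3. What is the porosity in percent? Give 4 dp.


rho_part = 230.7 / 41.59 = 5.54700649 g/cm^3
Porosity = (1 - 5.54700649/6.72)*100 = 17.4553 %


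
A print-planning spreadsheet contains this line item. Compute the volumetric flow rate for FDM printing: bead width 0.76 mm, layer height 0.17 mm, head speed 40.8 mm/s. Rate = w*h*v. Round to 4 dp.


Rate = 0.76 * 0.17 * 40.8 = 5.2714 mm^3/s


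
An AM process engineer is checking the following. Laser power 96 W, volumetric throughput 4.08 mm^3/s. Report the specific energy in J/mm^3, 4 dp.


SE = 96 / 4.08 = 23.5294 J/mm^3


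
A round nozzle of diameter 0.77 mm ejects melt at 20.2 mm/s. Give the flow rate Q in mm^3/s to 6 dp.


A = pi*(0.77/2)^2 = 0.46566257 mm^2
Q = 0.46566257 * 20.2 = 9.406384 mm^3/s


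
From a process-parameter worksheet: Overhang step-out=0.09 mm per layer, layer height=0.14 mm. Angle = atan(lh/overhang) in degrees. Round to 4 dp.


angle = atan(0.14/0.09) = 57.2648 degrees


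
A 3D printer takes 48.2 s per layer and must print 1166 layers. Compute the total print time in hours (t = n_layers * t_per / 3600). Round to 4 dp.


t = 1166 * 48.2 / 3600 = 15.6114 hrs


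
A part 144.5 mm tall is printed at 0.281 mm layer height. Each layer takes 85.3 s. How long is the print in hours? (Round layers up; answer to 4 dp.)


Layers = ceil(144.5/0.281) = 515
t = 515 * 85.3 / 3600 = 12.2026 hrs


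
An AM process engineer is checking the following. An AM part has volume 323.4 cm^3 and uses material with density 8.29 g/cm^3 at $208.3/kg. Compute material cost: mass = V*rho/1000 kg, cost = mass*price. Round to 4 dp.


Mass = 323.4*8.29/1000 = 2.680986 kg
Cost = 2.680986 * 208.3 = 558.4494 $


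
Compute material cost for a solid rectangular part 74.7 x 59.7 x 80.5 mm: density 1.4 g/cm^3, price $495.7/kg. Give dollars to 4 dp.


V = 74.7 * 59.7 * 80.5 = 358996.995 mm^3 = 358.996995 cm^3
Mass = 358.996995 * 1.4 / 1000 = 0.50259579 kg
Cost = 0.50259579 * 495.7 = 249.1367 $


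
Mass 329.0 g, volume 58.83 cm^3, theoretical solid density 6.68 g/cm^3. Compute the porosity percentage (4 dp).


rho_part = 329.0 / 58.83 = 5.59238484 g/cm^3
Porosity = (1 - 5.59238484/6.68)*100 = 16.2817 %


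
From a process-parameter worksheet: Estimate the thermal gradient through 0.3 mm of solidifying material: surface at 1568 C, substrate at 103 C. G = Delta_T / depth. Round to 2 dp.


G = (1568-103)/0.3 = 4883.33 C/mm


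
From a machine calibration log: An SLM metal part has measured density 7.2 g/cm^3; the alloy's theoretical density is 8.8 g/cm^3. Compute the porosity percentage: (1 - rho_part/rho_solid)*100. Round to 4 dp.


Porosity = (1-7.2/8.8)*100 = 18.1818 %


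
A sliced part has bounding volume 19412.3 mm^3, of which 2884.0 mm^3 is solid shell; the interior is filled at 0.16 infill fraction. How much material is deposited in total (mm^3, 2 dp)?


V_infill = (19412.3 - 2884.0) * 0.16 = 2644.53
V_total = 2884.0 + 2644.53 = 5528.53 mm^3


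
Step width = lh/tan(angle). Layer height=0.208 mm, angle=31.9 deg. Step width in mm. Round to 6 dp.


step = 0.208 / tan(31.9) = 0.334166 mm


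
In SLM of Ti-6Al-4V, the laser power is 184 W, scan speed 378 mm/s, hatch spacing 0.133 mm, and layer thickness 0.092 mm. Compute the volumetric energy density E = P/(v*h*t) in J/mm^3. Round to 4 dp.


E = 184 / (378*0.133*0.092) = 39.782 J/mm^3


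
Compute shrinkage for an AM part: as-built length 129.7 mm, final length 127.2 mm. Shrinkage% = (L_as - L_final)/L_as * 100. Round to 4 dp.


Shrinkage = ((129.7-127.2)/129.7)*100 = 1.9275 %


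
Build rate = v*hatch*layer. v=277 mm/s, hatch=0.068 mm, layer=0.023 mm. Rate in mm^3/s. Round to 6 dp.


Rate = 277 * 0.068 * 0.023 = 0.433228 mm^3/s


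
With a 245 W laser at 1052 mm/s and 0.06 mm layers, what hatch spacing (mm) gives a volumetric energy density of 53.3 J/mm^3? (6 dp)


h = 245 / (53.3*1052*0.06) = 0.072824 mm


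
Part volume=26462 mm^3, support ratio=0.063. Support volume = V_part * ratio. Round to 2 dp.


V_support = 26462 * 0.063 = 1667.11 mm^3


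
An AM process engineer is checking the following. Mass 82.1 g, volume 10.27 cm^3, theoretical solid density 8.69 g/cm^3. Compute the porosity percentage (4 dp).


rho_part = 82.1 / 10.27 = 7.99415774 g/cm^3
Porosity = (1 - 7.99415774/8.69)*100 = 8.0074 %


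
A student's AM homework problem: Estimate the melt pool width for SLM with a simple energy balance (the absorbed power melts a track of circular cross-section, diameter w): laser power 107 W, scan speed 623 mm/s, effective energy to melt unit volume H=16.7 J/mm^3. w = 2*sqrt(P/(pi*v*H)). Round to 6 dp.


w = 2*sqrt(107/(pi*623*16.7)) = 0.114431 mm


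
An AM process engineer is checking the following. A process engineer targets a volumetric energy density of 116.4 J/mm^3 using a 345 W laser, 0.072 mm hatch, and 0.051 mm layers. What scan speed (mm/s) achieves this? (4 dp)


v = 345 / (116.4*0.072*0.051) = 807.1671 mm/s


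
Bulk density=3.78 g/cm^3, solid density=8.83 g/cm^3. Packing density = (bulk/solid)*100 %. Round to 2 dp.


Packing = (3.78/8.83)*100 = 42.81 %


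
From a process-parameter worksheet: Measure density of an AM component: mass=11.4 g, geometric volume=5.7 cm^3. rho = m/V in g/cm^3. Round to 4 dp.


rho = 11.4 / 5.7 = 2.0 g/cm^3


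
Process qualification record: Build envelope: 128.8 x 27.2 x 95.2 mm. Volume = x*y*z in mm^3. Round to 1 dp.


V = 128.8 * 27.2 * 95.2 = 333519.9 mm^3


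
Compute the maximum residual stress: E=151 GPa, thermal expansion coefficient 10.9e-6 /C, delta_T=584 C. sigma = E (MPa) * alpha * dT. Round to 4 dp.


sigma = 151*1000 * 10.9e-6 * 584 = 961.2056 MPa


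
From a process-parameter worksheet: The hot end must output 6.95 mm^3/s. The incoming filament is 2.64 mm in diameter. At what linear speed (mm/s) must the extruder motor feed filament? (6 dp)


A = pi*(2.64/2)^2 = 5.473911
v = 6.95 / 5.473911 = 1.269659 mm/s


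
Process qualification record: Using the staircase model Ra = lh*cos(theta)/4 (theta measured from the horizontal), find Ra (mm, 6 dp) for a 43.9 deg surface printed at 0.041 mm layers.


Ra = 0.041 * cos(43.9) / 4 = 0.007386 mm


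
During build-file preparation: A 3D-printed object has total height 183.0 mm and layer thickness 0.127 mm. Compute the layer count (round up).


Layers = ceil(183.0/0.127) = 1441


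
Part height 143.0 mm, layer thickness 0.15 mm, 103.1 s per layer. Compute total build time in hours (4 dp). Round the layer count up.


Layers = ceil(143.0/0.15) = 954
t = 954 * 103.1 / 3600 = 27.3215 hrs


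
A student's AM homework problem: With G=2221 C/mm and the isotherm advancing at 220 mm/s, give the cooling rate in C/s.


CR = 2221 * 220 = 488620 C/s


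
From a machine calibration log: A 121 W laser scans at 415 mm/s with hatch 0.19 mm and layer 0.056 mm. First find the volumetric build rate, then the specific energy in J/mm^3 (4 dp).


Build rate = 415 * 0.19 * 0.056 = 4.4156 mm^3/s
SE = 121 / 4.4156 = 27.4028 J/mm^3


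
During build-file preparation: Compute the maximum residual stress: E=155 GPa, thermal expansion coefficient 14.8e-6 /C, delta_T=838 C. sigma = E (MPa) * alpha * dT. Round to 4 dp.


sigma = 155*1000 * 14.8e-6 * 838 = 1922.372 MPa


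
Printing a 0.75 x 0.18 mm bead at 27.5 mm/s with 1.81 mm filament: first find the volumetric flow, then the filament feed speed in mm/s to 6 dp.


Q = 0.75 * 0.18 * 27.5 = 3.7125 mm^3/s
A_fil = pi*(1.81/2)^2 = 2.57304292 mm^2
v_feed = 3.7125 / 2.57304292 = 1.442844 mm/s


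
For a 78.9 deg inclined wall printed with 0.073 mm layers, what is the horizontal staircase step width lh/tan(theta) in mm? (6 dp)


step = 0.073 / tan(78.9) = 0.014322 mm


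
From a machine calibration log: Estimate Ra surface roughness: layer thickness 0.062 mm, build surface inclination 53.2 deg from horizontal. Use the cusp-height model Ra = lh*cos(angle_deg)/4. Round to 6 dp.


Ra = 0.062 * cos(53.2) / 4 = 0.009285 mm


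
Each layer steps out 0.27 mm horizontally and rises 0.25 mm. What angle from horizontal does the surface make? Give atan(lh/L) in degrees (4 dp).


angle = atan(0.25/0.27) = 42.7974 degrees


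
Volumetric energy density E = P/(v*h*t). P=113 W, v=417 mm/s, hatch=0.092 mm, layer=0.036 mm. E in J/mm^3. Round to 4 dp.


E = 113 / (417*0.092*0.036) = 81.8186 J/mm^3


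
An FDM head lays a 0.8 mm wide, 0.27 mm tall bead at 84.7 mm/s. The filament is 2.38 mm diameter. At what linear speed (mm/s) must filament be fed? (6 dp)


Q = 0.8 * 0.27 * 84.7 = 18.2952 mm^3/s
A_fil = pi*(2.38/2)^2 = 4.44880936 mm^2
v_feed = 18.2952 / 4.44880936 = 4.112381 mm/s


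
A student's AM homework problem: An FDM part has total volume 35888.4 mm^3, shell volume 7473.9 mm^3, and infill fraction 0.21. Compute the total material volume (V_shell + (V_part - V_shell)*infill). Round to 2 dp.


V_infill = (35888.4 - 7473.9) * 0.21 = 5967.05
V_total = 7473.9 + 5967.05 = 13440.95 mm^3


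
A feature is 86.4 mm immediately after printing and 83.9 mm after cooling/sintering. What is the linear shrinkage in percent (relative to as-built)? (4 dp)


Shrinkage = ((86.4-83.9)/86.4)*100 = 2.8935 %


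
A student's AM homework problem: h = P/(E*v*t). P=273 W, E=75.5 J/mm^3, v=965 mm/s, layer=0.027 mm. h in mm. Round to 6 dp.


h = 273 / (75.5*965*0.027) = 0.138779 mm


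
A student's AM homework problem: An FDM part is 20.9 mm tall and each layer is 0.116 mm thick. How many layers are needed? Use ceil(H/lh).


Layers = ceil(20.9/0.116) = 181


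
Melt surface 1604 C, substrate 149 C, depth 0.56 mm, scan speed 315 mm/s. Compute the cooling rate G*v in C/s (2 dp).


G = (1604-149)/0.56 = 2598.21428571 C/mm
CR = 2598.21428571 * 315 = 818437.5 C/s


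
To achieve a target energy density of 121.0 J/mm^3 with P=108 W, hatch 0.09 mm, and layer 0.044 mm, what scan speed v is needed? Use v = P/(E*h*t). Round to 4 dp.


v = 108 / (121.0*0.09*0.044) = 225.3944 mm/s


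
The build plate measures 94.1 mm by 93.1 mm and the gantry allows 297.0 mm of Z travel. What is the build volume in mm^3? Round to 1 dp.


V = 94.1 * 93.1 * 297.0 = 2601930.9 mm^3


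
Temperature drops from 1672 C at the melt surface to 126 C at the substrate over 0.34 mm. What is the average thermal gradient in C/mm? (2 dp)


G = (1672-126)/0.34 = 4547.06 C/mm


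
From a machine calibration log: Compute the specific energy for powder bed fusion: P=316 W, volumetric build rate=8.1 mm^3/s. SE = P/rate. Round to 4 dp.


SE = 316 / 8.1 = 39.0123 J/mm^3


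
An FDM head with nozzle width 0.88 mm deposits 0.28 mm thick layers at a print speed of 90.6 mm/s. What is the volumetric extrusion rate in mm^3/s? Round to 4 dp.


Rate = 0.88 * 0.28 * 90.6 = 22.3238 mm^3/s


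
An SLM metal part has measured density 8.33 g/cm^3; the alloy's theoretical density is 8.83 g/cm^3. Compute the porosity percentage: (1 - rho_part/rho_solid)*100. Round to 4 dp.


Porosity = (1-8.33/8.83)*100 = 5.6625 %


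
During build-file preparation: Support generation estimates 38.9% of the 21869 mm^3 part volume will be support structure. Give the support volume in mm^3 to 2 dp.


V_support = 21869 * 0.389 = 8507.04 mm^3


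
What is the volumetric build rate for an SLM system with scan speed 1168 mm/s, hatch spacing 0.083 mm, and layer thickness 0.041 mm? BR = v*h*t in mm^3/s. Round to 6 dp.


Rate = 1168 * 0.083 * 0.041 = 3.974704 mm^3/s


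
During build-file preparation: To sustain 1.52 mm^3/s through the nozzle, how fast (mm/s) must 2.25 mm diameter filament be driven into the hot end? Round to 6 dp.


A = pi*(2.25/2)^2 = 3.976078
v = 1.52 / 3.976078 = 0.382286 mm/s


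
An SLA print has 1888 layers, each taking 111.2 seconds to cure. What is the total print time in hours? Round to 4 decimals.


t = 1888 * 111.2 / 3600 = 58.3182 hrs


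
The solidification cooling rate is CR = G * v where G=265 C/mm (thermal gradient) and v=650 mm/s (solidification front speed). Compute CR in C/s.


CR = 265 * 650 = 172250 C/s


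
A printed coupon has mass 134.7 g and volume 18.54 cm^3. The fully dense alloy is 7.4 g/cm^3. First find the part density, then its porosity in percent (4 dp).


rho_part = 134.7 / 18.54 = 7.26537217 g/cm^3
Porosity = (1 - 7.26537217/7.4)*100 = 1.8193 %


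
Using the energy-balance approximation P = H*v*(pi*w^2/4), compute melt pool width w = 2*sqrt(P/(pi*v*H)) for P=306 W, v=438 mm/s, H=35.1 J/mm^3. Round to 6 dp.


w = 2*sqrt(306/(pi*438*35.1)) = 0.159193 mm


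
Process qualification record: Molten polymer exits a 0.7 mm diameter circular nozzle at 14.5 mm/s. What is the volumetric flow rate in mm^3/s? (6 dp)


A = pi*(0.7/2)^2 = 0.3848451 mm^2
Q = 0.3848451 * 14.5 = 5.580254 mm^3/s


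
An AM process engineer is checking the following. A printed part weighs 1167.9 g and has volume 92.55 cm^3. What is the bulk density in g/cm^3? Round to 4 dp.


rho = 1167.9 / 92.55 = 12.6191 g/cm^3


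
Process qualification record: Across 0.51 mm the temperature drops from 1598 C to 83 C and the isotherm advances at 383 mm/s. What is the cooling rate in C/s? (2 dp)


G = (1598-83)/0.51 = 2970.58823529 C/mm
CR = 2970.58823529 * 383 = 1137735.29 C/s


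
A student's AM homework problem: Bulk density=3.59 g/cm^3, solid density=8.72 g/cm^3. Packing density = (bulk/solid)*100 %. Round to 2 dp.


Packing = (3.59/8.72)*100 = 41.17 %


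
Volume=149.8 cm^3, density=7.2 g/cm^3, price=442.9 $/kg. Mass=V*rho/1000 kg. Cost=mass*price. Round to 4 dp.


Mass = 149.8*7.2/1000 = 1.07856 kg
Cost = 1.07856 * 442.9 = 477.6942 $


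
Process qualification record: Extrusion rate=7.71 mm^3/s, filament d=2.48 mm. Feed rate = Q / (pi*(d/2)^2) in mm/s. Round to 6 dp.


A = pi*(2.48/2)^2 = 4.830513
v = 7.71 / 4.830513 = 1.596104 mm/s


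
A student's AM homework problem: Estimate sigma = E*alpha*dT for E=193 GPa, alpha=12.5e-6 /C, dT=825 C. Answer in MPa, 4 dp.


sigma = 193*1000 * 12.5e-6 * 825 = 1990.3125 MPa


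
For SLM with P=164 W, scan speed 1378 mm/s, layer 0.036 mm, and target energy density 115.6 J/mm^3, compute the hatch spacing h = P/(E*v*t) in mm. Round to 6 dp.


h = 164 / (115.6*1378*0.036) = 0.028598 mm


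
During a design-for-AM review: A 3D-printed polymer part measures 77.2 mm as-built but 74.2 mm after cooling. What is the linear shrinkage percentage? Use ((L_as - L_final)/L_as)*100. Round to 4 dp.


Shrinkage = ((77.2-74.2)/77.2)*100 = 3.886 %


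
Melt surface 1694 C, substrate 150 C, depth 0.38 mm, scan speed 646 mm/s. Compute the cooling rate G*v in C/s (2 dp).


G = (1694-150)/0.38 = 4063.15789474 C/mm
CR = 4063.15789474 * 646 = 2624800.0 C/s


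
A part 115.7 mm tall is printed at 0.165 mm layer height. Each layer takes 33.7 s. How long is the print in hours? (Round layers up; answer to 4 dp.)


Layers = ceil(115.7/0.165) = 702
t = 702 * 33.7 / 3600 = 6.5715 hrs


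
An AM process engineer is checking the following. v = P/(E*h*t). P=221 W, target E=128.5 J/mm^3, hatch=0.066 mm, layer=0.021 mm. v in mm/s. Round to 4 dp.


v = 221 / (128.5*0.066*0.021) = 1240.8689 mm/s


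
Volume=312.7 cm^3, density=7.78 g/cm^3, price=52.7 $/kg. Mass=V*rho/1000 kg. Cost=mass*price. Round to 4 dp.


Mass = 312.7*7.78/1000 = 2.432806 kg
Cost = 2.432806 * 52.7 = 128.2089 $


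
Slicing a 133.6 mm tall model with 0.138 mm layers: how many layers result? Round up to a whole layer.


Layers = ceil(133.6/0.138) = 969


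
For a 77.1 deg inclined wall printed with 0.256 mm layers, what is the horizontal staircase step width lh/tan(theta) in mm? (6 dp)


step = 0.256 / tan(77.1) = 0.058632 mm


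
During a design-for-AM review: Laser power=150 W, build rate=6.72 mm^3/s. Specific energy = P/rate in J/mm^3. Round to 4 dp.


SE = 150 / 6.72 = 22.3214 J/mm^3


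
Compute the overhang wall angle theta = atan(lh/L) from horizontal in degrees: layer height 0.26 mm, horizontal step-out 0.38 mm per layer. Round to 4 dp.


angle = atan(0.26/0.38) = 34.3803 degrees


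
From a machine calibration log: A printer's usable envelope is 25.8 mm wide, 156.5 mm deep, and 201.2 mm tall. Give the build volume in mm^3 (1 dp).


V = 25.8 * 156.5 * 201.2 = 812385.2 mm^3


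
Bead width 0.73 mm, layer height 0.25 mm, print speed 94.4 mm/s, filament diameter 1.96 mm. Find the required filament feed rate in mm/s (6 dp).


Q = 0.73 * 0.25 * 94.4 = 17.228 mm^3/s
A_fil = pi*(1.96/2)^2 = 3.01718558 mm^2
v_feed = 17.228 / 3.01718558 = 5.709957 mm/s


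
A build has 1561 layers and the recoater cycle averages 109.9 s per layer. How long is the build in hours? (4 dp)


t = 1561 * 109.9 / 3600 = 47.6539 hrs


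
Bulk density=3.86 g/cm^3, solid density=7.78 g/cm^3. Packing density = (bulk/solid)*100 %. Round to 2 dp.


Packing = (3.86/7.78)*100 = 49.61 %


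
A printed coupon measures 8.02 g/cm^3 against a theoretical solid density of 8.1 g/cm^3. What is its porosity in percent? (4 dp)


Porosity = (1-8.02/8.1)*100 = 0.9877 %


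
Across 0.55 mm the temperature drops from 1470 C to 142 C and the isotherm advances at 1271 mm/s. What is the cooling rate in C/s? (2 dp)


G = (1470-142)/0.55 = 2414.54545455 C/mm
CR = 2414.54545455 * 1271 = 3068887.27 C/s


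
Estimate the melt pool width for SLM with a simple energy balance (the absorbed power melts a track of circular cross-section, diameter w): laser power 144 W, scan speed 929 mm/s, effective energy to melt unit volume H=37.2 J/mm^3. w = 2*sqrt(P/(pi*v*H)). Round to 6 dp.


w = 2*sqrt(144/(pi*929*37.2)) = 0.072838 mm


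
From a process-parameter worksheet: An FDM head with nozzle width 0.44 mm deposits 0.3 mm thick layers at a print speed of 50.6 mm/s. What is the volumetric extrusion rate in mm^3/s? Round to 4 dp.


Rate = 0.44 * 0.3 * 50.6 = 6.6792 mm^3/s


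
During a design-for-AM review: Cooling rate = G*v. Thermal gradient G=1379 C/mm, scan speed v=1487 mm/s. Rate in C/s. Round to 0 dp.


CR = 1379 * 1487 = 2050573 C/s


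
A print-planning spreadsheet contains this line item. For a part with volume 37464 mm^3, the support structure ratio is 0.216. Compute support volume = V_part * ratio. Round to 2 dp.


V_support = 37464 * 0.216 = 8092.22 mm^3


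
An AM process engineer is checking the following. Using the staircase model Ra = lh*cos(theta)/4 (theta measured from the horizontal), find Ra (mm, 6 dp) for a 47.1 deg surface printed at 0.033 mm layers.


Ra = 0.033 * cos(47.1) / 4 = 0.005616 mm


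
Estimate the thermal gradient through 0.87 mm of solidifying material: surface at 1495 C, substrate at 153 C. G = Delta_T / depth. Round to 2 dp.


G = (1495-153)/0.87 = 1542.53 C/mm


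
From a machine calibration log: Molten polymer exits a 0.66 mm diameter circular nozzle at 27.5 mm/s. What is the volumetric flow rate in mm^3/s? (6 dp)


A = pi*(0.66/2)^2 = 0.34211944 mm^2
Q = 0.34211944 * 27.5 = 9.408285 mm^3/s


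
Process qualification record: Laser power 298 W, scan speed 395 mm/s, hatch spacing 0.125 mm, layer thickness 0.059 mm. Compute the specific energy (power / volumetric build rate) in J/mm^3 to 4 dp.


Build rate = 395 * 0.125 * 0.059 = 2.913125 mm^3/s
SE = 298 / 2.913125 = 102.2956 J/mm^3


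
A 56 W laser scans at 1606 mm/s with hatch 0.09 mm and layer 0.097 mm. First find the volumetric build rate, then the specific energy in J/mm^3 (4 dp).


Build rate = 1606 * 0.09 * 0.097 = 14.02038 mm^3/s
SE = 56 / 14.02038 = 3.9942 J/mm^3


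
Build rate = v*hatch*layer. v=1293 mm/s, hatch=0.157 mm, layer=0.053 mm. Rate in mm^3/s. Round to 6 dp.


Rate = 1293 * 0.157 * 0.053 = 10.759053 mm^3/s


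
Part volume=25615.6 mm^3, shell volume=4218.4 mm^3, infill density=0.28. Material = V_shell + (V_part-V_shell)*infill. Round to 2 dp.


V_infill = (25615.6 - 4218.4) * 0.28 = 5991.22
V_total = 4218.4 + 5991.22 = 10209.62 mm^3


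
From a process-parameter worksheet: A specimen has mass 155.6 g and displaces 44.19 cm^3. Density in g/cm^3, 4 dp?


rho = 155.6 / 44.19 = 3.5212 g/cm^3


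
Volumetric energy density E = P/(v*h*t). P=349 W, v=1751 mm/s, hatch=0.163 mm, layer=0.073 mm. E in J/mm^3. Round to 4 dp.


E = 349 / (1751*0.163*0.073) = 16.7505 J/mm^3


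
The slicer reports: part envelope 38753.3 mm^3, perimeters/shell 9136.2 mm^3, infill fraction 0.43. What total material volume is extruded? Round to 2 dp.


V_infill = (38753.3 - 9136.2) * 0.43 = 12735.35
V_total = 9136.2 + 12735.35 = 21871.55 mm^3


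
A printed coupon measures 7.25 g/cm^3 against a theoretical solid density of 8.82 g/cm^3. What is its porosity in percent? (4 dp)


Porosity = (1-7.25/8.82)*100 = 17.8005 %


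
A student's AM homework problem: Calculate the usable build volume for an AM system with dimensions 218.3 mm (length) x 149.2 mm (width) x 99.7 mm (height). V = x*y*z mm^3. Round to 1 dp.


V = 218.3 * 149.2 * 99.7 = 3247264.9 mm^3


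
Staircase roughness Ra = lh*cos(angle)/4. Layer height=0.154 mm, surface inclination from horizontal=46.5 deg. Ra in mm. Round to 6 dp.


Ra = 0.154 * cos(46.5) / 4 = 0.026502 mm


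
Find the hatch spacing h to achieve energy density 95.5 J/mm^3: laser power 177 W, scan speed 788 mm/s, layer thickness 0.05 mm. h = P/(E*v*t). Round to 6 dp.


h = 177 / (95.5*788*0.05) = 0.047041 mm


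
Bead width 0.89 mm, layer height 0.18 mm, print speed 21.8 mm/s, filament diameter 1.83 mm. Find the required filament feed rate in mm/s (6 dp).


Q = 0.89 * 0.18 * 21.8 = 3.49236 mm^3/s
A_fil = pi*(1.83/2)^2 = 2.63021991 mm^2
v_feed = 3.49236 / 2.63021991 = 1.327783 mm/s


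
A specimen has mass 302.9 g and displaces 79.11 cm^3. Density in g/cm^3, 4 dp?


rho = 302.9 / 79.11 = 3.8288 g/cm^3


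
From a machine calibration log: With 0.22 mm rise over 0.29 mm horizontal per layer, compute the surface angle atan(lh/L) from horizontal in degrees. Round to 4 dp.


angle = atan(0.22/0.29) = 37.1847 degrees


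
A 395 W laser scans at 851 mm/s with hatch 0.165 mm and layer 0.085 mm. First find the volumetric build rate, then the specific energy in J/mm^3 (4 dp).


Build rate = 851 * 0.165 * 0.085 = 11.935275 mm^3/s
SE = 395 / 11.935275 = 33.0952 J/mm^3


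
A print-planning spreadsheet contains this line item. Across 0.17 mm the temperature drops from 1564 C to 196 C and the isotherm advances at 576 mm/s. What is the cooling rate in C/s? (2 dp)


G = (1564-196)/0.17 = 8047.05882353 C/mm
CR = 8047.05882353 * 576 = 4635105.88 C/s


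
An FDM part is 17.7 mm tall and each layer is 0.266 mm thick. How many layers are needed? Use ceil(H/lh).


Layers = ceil(17.7/0.266) = 67


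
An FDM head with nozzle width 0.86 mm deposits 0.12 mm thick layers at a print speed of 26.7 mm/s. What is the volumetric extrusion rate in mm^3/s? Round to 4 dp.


Rate = 0.86 * 0.12 * 26.7 = 2.7554 mm^3/s


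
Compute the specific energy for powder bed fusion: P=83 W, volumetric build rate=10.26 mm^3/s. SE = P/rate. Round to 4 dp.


SE = 83 / 10.26 = 8.0897 J/mm^3


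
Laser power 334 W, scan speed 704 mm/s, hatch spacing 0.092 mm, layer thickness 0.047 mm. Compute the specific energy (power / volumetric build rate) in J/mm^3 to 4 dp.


Build rate = 704 * 0.092 * 0.047 = 3.044096 mm^3/s
SE = 334 / 3.044096 = 109.7206 J/mm^3


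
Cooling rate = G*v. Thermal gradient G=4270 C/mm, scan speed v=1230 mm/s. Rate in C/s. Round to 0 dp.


CR = 4270 * 1230 = 5252100 C/s


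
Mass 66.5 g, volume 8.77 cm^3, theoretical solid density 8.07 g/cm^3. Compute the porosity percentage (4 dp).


rho_part = 66.5 / 8.77 = 7.58266819 g/cm^3
Porosity = (1 - 7.58266819/8.07)*100 = 6.0388 %


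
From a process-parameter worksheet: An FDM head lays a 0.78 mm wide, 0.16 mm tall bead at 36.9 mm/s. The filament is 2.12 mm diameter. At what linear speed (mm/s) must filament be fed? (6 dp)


Q = 0.78 * 0.16 * 36.9 = 4.60512 mm^3/s
A_fil = pi*(2.12/2)^2 = 3.52989351 mm^2
v_feed = 4.60512 / 3.52989351 = 1.304606 mm/s


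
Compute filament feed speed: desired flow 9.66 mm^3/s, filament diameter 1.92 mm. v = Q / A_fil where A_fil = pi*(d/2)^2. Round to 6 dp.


A = pi*(1.92/2)^2 = 2.895292
v = 9.66 / 2.895292 = 3.336451 mm/s


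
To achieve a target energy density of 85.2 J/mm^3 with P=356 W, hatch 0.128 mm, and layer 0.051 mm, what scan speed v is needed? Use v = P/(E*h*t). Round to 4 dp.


v = 356 / (85.2*0.128*0.051) = 640.0741 mm/s


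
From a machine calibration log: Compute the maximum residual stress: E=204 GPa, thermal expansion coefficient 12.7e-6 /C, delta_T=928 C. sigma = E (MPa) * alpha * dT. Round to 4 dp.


sigma = 204*1000 * 12.7e-6 * 928 = 2404.2624 MPa


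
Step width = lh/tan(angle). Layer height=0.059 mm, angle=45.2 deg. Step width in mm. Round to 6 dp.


step = 0.059 / tan(45.2) = 0.05859 mm


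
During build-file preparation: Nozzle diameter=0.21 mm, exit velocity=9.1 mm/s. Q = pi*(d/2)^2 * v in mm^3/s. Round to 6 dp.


A = pi*(0.21/2)^2 = 0.03463606 mm^2
Q = 0.03463606 * 9.1 = 0.315188 mm^3/s


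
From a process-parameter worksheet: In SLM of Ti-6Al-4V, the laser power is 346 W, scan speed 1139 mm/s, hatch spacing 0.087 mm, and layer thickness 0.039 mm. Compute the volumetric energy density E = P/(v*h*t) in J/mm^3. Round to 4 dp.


E = 346 / (1139*0.087*0.039) = 89.53 J/mm^3


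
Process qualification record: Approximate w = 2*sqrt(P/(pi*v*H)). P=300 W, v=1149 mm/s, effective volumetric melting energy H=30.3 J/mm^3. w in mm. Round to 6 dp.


w = 2*sqrt(300/(pi*1149*30.3)) = 0.104745 mm


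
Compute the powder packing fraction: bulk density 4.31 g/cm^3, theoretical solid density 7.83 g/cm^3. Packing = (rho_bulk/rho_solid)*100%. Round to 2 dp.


Packing = (4.31/7.83)*100 = 55.04 %


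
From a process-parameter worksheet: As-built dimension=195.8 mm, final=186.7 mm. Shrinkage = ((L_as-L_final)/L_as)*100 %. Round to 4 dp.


Shrinkage = ((195.8-186.7)/195.8)*100 = 4.6476 %


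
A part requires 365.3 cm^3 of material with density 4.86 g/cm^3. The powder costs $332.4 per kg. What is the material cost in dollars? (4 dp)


Mass = 365.3*4.86/1000 = 1.775358 kg
Cost = 1.775358 * 332.4 = 590.129 $


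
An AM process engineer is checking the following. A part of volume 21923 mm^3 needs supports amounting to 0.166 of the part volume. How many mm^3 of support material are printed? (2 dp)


V_support = 21923 * 0.166 = 3639.22 mm^3


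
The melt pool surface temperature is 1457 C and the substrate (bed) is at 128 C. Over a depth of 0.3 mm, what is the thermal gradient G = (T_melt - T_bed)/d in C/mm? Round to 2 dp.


G = (1457-128)/0.3 = 4430.0 C/mm


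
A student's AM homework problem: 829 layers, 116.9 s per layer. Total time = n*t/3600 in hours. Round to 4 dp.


t = 829 * 116.9 / 3600 = 26.9195 hrs


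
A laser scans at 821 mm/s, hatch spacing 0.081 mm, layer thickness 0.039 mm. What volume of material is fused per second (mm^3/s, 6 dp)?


Rate = 821 * 0.081 * 0.039 = 2.593539 mm^3/s


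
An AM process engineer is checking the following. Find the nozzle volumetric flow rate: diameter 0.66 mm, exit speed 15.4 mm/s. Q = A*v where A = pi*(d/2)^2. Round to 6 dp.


A = pi*(0.66/2)^2 = 0.34211944 mm^2
Q = 0.34211944 * 15.4 = 5.268639 mm^3/s


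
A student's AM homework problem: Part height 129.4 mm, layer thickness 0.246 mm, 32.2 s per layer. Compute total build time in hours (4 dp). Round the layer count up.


Layers = ceil(129.4/0.246) = 527
t = 527 * 32.2 / 3600 = 4.7137 hrs


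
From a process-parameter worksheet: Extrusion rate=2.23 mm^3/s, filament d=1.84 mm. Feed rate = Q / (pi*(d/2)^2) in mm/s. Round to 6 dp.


A = pi*(1.84/2)^2 = 2.659044
v = 2.23 / 2.659044 = 0.838647 mm/s


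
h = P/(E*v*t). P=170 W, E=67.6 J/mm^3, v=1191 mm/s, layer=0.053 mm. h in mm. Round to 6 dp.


h = 170 / (67.6*1191*0.053) = 0.03984 mm


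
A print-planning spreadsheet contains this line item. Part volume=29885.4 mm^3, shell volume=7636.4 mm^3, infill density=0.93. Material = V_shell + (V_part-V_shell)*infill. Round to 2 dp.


V_infill = (29885.4 - 7636.4) * 0.93 = 20691.57
V_total = 7636.4 + 20691.57 = 28327.97 mm^3


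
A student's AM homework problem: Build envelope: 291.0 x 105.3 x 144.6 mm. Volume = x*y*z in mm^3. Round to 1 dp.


V = 291.0 * 105.3 * 144.6 = 4430876.6 mm^3


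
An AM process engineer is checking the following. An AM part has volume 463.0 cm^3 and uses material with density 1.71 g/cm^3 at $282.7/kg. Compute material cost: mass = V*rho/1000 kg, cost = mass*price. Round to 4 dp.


Mass = 463.0*1.71/1000 = 0.79173 kg
Cost = 0.79173 * 282.7 = 223.8221 $


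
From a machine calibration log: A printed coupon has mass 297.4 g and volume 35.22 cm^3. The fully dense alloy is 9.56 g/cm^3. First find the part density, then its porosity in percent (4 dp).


rho_part = 297.4 / 35.22 = 8.44406587 g/cm^3
Porosity = (1 - 8.44406587/9.56)*100 = 11.673 %


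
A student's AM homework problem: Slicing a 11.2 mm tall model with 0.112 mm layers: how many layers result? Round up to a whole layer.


Layers = ceil(11.2/0.112) = 100


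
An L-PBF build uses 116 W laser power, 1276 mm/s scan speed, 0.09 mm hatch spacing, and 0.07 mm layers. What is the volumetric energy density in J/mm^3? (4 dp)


E = 116 / (1276*0.09*0.07) = 14.43 J/mm^3


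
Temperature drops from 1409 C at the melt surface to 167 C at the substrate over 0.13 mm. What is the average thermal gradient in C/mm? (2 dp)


G = (1409-167)/0.13 = 9553.85 C/mm


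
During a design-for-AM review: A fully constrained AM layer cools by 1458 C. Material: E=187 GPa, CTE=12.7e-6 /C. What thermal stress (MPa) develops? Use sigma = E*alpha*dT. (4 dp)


sigma = 187*1000 * 12.7e-6 * 1458 = 3462.6042 MPa


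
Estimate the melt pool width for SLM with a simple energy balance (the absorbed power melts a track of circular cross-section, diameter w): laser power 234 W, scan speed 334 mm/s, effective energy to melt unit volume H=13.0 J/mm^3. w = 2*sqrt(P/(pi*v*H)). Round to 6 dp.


w = 2*sqrt(234/(pi*334*13.0)) = 0.26195 mm


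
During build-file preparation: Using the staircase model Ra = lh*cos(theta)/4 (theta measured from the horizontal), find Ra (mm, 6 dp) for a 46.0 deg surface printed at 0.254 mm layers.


Ra = 0.254 * cos(46.0) / 4 = 0.044111 mm


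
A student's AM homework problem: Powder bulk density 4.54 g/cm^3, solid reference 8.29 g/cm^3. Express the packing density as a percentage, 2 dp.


Packing = (4.54/8.29)*100 = 54.76 %


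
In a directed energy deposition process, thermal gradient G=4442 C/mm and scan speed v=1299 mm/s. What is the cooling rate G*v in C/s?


CR = 4442 * 1299 = 5770158 C/s


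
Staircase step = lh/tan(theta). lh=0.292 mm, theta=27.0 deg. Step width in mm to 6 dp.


step = 0.292 / tan(27.0) = 0.573082 mm


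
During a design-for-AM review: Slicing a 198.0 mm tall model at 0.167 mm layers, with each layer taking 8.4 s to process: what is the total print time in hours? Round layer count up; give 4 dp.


Layers = ceil(198.0/0.167) = 1186
t = 1186 * 8.4 / 3600 = 2.7673 hrs


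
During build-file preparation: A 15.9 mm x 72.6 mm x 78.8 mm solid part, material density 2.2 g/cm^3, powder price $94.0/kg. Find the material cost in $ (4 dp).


V = 15.9 * 72.6 * 78.8 = 90961.992 mm^3 = 90.961992 cm^3
Mass = 90.961992 * 2.2 / 1000 = 0.20011638 kg
Cost = 0.20011638 * 94.0 = 18.8109 $


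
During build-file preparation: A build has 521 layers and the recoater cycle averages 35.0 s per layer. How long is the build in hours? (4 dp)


t = 521 * 35.0 / 3600 = 5.0653 hrs


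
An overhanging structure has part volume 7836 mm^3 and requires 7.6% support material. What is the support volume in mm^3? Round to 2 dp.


V_support = 7836 * 0.076 = 595.54 mm^3


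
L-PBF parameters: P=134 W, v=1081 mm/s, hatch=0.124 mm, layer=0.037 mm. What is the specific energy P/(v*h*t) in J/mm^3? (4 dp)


Build rate = 1081 * 0.124 * 0.037 = 4.959628 mm^3/s
SE = 134 / 4.959628 = 27.0182 J/mm^3


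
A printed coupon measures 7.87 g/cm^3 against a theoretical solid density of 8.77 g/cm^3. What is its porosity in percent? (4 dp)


Porosity = (1-7.87/8.77)*100 = 10.2623 %


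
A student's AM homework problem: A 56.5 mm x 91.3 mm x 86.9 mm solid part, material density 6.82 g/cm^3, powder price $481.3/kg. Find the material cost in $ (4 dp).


V = 56.5 * 91.3 * 86.9 = 448269.305 mm^3 = 448.269305 cm^3
Mass = 448.269305 * 6.82 / 1000 = 3.05719666 kg
Cost = 3.05719666 * 481.3 = 1471.4288 $


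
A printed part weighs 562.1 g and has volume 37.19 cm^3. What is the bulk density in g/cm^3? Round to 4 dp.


rho = 562.1 / 37.19 = 15.1143 g/cm^3


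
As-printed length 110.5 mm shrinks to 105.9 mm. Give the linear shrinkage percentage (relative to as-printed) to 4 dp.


Shrinkage = ((110.5-105.9)/110.5)*100 = 4.1629 %


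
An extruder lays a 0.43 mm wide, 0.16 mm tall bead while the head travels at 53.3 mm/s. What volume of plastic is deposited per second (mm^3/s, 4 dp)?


Rate = 0.43 * 0.16 * 53.3 = 3.667 mm^3/s


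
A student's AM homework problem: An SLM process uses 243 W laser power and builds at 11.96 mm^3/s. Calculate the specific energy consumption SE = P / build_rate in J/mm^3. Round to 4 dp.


SE = 243 / 11.96 = 20.3177 J/mm^3


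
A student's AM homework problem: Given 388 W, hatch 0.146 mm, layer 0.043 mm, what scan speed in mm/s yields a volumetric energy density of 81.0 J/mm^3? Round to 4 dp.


v = 388 / (81.0*0.146*0.043) = 763.0015 mm/s


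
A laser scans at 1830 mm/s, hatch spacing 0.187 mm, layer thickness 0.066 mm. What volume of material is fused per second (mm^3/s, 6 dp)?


Rate = 1830 * 0.187 * 0.066 = 22.58586 mm^3/s


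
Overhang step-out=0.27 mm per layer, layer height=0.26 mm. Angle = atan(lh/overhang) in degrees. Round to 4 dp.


angle = atan(0.26/0.27) = 43.9191 degrees


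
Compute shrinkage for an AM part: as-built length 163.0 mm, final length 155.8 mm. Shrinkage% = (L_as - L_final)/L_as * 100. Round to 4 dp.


Shrinkage = ((163.0-155.8)/163.0)*100 = 4.4172 %


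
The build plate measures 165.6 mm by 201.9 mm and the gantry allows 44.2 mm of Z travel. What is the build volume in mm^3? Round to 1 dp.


V = 165.6 * 201.9 * 44.2 = 1477811.1 mm^3


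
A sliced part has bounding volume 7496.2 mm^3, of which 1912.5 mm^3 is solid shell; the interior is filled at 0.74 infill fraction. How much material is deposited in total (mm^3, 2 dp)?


V_infill = (7496.2 - 1912.5) * 0.74 = 4131.94
V_total = 1912.5 + 4131.94 = 6044.44 mm^3


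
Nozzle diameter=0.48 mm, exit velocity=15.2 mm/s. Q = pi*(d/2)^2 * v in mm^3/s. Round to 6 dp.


A = pi*(0.48/2)^2 = 0.18095574 mm^2
Q = 0.18095574 * 15.2 = 2.750527 mm^3/s


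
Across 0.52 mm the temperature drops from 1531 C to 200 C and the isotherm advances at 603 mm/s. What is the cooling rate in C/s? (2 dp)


G = (1531-200)/0.52 = 2559.61538462 C/mm
CR = 2559.61538462 * 603 = 1543448.08 C/s


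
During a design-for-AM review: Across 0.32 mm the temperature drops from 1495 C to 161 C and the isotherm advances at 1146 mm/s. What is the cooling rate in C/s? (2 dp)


G = (1495-161)/0.32 = 4168.75 C/mm
CR = 4168.75 * 1146 = 4777387.5 C/s


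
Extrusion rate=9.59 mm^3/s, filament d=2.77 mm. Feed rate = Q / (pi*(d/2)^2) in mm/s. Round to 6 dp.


A = pi*(2.77/2)^2 = 6.026282
v = 9.59 / 6.026282 = 1.591363 mm/s


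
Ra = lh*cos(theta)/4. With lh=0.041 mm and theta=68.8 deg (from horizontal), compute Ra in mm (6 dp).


Ra = 0.041 * cos(68.8) / 4 = 0.003707 mm


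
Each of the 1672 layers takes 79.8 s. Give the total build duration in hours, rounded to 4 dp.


t = 1672 * 79.8 / 3600 = 37.0627 hrs


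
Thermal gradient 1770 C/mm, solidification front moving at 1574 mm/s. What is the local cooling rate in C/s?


CR = 1770 * 1574 = 2785980 C/s


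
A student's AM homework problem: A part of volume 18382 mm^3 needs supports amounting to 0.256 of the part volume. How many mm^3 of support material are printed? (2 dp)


V_support = 18382 * 0.256 = 4705.79 mm^3


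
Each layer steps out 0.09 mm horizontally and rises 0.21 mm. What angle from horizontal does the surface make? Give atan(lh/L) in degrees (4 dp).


angle = atan(0.21/0.09) = 66.8014 degrees


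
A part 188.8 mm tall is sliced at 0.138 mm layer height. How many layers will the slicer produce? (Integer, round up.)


Layers = ceil(188.8/0.138) = 1369


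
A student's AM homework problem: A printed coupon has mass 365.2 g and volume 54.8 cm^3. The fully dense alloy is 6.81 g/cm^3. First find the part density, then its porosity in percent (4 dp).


rho_part = 365.2 / 54.8 = 6.66423358 g/cm^3
Porosity = (1 - 6.66423358/6.81)*100 = 2.1405 %


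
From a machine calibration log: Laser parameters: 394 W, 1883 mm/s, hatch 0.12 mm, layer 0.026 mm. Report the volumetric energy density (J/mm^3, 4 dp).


E = 394 / (1883*0.12*0.026) = 67.0643 J/mm^3


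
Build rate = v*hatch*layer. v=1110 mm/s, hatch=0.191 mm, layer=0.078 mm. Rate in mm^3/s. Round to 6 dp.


Rate = 1110 * 0.191 * 0.078 = 16.53678 mm^3/s


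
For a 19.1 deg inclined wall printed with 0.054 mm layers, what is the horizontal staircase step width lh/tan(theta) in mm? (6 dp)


step = 0.054 / tan(19.1) = 0.155943 mm


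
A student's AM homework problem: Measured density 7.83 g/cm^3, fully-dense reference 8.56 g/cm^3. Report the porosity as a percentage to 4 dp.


Porosity = (1-7.83/8.56)*100 = 8.528 %


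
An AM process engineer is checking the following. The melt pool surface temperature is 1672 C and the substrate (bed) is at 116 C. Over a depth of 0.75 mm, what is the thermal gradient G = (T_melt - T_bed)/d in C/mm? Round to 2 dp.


G = (1672-116)/0.75 = 2074.67 C/mm


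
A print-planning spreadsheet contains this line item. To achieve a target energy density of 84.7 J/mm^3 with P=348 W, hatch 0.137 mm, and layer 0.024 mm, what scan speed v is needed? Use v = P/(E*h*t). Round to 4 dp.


v = 348 / (84.7*0.137*0.024) = 1249.5799 mm/s


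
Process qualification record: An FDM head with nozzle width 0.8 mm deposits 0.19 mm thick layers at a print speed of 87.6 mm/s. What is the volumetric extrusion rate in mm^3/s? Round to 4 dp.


Rate = 0.8 * 0.19 * 87.6 = 13.3152 mm^3/s


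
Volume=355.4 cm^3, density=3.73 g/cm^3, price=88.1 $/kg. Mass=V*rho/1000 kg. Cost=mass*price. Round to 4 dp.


Mass = 355.4*3.73/1000 = 1.325642 kg
Cost = 1.325642 * 88.1 = 116.7891 $


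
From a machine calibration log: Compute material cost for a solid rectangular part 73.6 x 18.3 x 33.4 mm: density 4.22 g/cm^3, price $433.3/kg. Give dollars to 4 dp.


V = 73.6 * 18.3 * 33.4 = 44985.792 mm^3 = 44.985792 cm^3
Mass = 44.985792 * 4.22 / 1000 = 0.18984004 kg
Cost = 0.18984004 * 433.3 = 82.2577 $


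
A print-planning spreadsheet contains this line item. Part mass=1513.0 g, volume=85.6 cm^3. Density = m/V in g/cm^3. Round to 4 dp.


rho = 1513.0 / 85.6 = 17.6752 g/cm^3


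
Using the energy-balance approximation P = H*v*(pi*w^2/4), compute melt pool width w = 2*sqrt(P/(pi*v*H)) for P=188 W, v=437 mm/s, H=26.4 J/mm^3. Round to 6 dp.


w = 2*sqrt(188/(pi*437*26.4)) = 0.144043 mm
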